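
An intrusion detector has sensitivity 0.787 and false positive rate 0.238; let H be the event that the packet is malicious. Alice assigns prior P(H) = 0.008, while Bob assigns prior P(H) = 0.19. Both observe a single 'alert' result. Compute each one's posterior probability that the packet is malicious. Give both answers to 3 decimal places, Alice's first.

P('+'|H) = 0.787, P('+'|¬H) = 0.238.
Alice: numerator 0.787·0.008 = 0.0062960; evidence = 0.0062960+0.238·0.992 = 0.24239; posterior = 0.026.
Bob: numerator 0.787·0.19 = 0.14953; evidence = 0.14953+0.238·0.81 = 0.34231; posterior = 0.437.

Alice: 0.026; Bob: 0.437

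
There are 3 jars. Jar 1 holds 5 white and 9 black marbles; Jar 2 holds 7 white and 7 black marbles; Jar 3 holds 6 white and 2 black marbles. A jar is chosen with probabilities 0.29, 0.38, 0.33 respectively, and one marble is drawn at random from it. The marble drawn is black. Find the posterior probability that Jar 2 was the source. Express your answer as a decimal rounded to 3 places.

Tabulate prior·likelihood by source: [1] prior 0.29, lik 0.6429, product 0.1864; [2] prior 0.38, lik 0.5, product 0.1900; [3] prior 0.33, lik 0.25, product 0.08250.
Normalizing constant = 0.45893; the posterior for Jar 2 is its product over the sum, 0.1900/0.45893 = 0.414.

Posterior probability ≈ 0.414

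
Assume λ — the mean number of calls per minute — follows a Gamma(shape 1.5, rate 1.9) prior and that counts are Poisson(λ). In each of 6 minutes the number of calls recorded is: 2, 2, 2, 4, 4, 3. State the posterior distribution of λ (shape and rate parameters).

Total count ∑xᵢ = 17 over n = 6 minutes.
Gamma is conjugate to the Poisson likelihood: posterior is Gamma(shape = 1.5+17 = 18.5, rate = 1.9+6 = 7.9).

Posterior: Gamma(shape=18.5, rate=7.9)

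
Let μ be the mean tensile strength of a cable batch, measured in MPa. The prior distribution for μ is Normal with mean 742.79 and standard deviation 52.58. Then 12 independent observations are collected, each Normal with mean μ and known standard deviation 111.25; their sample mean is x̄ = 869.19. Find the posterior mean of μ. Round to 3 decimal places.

With known σ, the Normal prior is conjugate. Weight on the data is w = (n/σ²)/(n/σ² + 1/τ₀²) = 0.00096957/(0.00096957+0.00036171) = 0.72830.
Posterior mean = w·x̄ + (1−w)·μ₀ = 0.72830·869.19 + 0.27170·742.79 = 834.847.

Posterior mean ≈ 834.847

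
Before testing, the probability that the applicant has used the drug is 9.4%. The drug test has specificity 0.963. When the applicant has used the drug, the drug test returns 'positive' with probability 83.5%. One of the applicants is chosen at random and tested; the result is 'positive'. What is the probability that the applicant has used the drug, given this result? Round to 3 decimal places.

P(H | E) ≈ 0.701

Let H be the event that the applicant has used the drug. P(H) = 0.094, so P(¬H) = 0.906. With E the 'positive' result, P(E|H) = 0.835 and P(E|¬H) = 0.037.
P(E) = 0.835·0.094 + 0.037·0.906 = 0.078490 + 0.033522 = 0.11201.
By Bayes' theorem, P(H|E) = 0.078490 / 0.11201 = 0.701.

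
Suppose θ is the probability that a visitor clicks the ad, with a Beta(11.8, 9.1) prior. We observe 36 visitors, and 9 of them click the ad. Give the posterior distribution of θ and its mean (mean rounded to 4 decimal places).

The binomial likelihood is conjugate to the Beta prior: with 9 successes and 27 failures, the posterior is Beta(11.8+9, 9.1+27) = Beta(20.8, 36.1).
E[θ | data] = 20.8/(20.8+36.1) = 0.3656.

Posterior: Beta(20.8, 36.1); mean ≈ 0.3656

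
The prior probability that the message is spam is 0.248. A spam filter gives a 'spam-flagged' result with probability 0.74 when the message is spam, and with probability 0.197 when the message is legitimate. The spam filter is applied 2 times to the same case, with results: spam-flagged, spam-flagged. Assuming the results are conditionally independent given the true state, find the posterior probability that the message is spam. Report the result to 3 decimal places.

With H the event that the message is spam, the joint likelihood of the observed sequence is P(data|H) = 0.74·0.74 = 0.54760 and P(data|¬H) = 0.197·0.197 = 0.038809.
Bayes: P(H|data) = 0.248·0.54760 / (0.248·0.54760 + 0.752·0.038809) = 0.13580/0.16499 = 0.8231.

Posterior P(H) ≈ 0.823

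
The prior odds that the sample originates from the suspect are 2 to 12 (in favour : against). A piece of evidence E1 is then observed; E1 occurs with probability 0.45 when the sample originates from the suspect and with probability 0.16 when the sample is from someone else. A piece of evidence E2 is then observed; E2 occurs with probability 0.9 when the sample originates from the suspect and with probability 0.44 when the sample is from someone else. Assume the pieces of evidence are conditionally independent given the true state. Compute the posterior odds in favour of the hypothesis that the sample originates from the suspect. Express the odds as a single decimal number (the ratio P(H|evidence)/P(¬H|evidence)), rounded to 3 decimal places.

Posterior odds ≈ 0.959

Prior odds = 2/12 = 0.16667. In log-odds, ln(0.16667) = -1.7918.
Add log likelihood ratios: ln(2.8125) + ln(2.0455) = 1.7497.
Posterior log-odds = -0.042066, so posterior odds = exp(-0.042066) = 0.95881.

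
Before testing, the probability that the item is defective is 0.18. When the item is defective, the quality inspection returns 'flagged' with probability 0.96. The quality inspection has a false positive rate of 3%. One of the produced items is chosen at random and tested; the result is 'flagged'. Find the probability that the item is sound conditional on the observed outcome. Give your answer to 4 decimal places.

Let H be the event that the item is defective. P(H) = 0.18, so P(¬H) = 0.82. With E the 'flagged' result, P(E|H) = 0.96 and P(E|¬H) = 0.03.
P(E) = 0.96·0.18 + 0.03·0.82 = 0.17280 + 0.024600 = 0.19740.
By Bayes' theorem, P(H|E) = 0.17280 / 0.19740 = 0.8754. Hence P(¬H|E) = 1 − 0.8754 = 0.1246.

P(¬H | E) ≈ 0.1246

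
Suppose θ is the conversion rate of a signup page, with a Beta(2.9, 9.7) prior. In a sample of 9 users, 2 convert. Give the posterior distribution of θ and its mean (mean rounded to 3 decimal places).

The binomial likelihood is conjugate to the Beta prior: with 2 successes and 7 failures, the posterior is Beta(2.9+2, 9.7+7) = Beta(4.9, 16.7).
Posterior mean = α/(α+β) = 4.9/21.6 = 0.227.

Posterior: Beta(4.9, 16.7); mean ≈ 0.227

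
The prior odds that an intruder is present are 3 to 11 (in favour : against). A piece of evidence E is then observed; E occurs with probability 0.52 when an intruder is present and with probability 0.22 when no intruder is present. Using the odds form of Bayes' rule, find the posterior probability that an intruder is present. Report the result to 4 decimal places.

Prior odds = 3/11 = 0.27273.
Likelihood ratio for E = 0.52/0.22 = 2.3636.
Posterior odds = prior odds × LR = 0.64463.
Posterior probability = odds/(1+odds) = 0.64463/1.6446 = 0.3920.

Posterior probability ≈ 0.3920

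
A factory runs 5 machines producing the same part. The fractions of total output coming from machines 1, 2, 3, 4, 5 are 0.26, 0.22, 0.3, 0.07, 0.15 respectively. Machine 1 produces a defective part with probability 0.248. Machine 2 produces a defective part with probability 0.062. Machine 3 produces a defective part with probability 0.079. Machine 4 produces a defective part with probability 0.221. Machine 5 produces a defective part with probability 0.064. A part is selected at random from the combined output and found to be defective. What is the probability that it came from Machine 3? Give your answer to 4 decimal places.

Tabulate prior·likelihood by source: [1] prior 0.26, lik 0.248, product 0.06448; [2] prior 0.22, lik 0.062, product 0.01364; [3] prior 0.3, lik 0.079, product 0.02370; [4] prior 0.07, lik 0.221, product 0.01547; [5] prior 0.15, lik 0.064, product 0.009600.
Normalizing constant = 0.12689; the posterior for Machine 3 is its product over the sum, 0.02370/0.12689 = 0.1868.

Posterior probability ≈ 0.1868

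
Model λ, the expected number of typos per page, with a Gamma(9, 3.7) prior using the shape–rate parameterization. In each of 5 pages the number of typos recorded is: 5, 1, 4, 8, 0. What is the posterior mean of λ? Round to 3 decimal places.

Posterior mean ≈ 3.103

The Poisson likelihood adds the total count to the shape and the number of exposure periods to the rate. Here ∑xᵢ = 18 and n = 5, so shape 9→27 and rate 3.7→8.7.
Posterior mean = shape/rate = 27/8.7 = 3.103.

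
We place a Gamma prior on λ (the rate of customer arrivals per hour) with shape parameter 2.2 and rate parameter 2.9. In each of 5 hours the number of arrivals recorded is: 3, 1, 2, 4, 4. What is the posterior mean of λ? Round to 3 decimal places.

Posterior mean ≈ 2.051

The Poisson likelihood adds the total count to the shape and the number of exposure periods to the rate. Here ∑xᵢ = 14 and n = 5, so shape 2.2→16.2 and rate 2.9→7.9.
E[λ | data] = 16.2/7.9 = 2.051.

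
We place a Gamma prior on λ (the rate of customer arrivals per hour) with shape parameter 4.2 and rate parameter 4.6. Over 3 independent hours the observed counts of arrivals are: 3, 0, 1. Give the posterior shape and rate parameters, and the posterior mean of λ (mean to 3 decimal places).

The Poisson likelihood adds the total count to the shape and the number of exposure periods to the rate. Here ∑xᵢ = 4 and n = 3, so shape 4.2→8.2 and rate 4.6→7.6.
Posterior mean = shape/rate = 8.2/7.6 = 1.079.

Posterior: Gamma(shape=8.2, rate=7.6); mean ≈ 1.079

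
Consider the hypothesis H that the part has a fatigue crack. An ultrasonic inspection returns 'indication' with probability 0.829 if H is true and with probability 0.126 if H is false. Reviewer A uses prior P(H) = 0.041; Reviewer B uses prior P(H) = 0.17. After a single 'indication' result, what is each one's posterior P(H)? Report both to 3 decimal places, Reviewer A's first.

Reviewer A: 0.220; Reviewer B: 0.574

The likelihood ratio for an 'indication' result is 0.829/0.126 = 6.5794.
Reviewer A: prior odds 0.041/0.959 = 0.042753; posterior odds 0.28129; posterior probability 0.220.
Reviewer B: prior odds 0.17/0.83 = 0.20482; posterior odds 1.3476; posterior probability 0.574.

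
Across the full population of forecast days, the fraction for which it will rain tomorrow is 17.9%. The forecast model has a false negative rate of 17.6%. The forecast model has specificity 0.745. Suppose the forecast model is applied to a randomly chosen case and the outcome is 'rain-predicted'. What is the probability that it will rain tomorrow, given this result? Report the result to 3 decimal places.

P(H | E) ≈ 0.413

Let H be the event that it will rain tomorrow. P(H) = 0.179, so P(¬H) = 0.821. With E the 'rain-predicted' result, P(E|H) = 0.824 and P(E|¬H) = 0.255.
P(E) = 0.824·0.179 + 0.255·0.821 = 0.14750 + 0.20935 = 0.35685.
By Bayes' theorem, P(H|E) = 0.14750 / 0.35685 = 0.413.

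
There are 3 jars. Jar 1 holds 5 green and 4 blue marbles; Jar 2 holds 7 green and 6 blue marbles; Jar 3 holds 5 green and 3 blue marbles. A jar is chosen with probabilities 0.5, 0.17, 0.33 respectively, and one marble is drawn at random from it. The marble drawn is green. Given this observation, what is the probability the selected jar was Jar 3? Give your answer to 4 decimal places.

Posterior probability ≈ 0.3583

Tabulate prior·likelihood by source: [1] prior 0.5, lik 0.5556, product 0.2778; [2] prior 0.17, lik 0.5385, product 0.09154; [3] prior 0.33, lik 0.625, product 0.2063.
Normalizing constant = 0.57557; the posterior for Jar 3 is its product over the sum, 0.2063/0.57557 = 0.3583.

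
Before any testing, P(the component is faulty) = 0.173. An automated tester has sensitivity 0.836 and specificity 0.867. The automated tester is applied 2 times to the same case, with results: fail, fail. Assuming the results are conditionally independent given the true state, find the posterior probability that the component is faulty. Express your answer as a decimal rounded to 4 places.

Posterior P(H) ≈ 0.8921

With H the event that the component is faulty, the joint likelihood of the observed sequence is P(data|H) = 0.836·0.836 = 0.69890 and P(data|¬H) = 0.133·0.133 = 0.017689.
Bayes: P(H|data) = 0.173·0.69890 / (0.173·0.69890 + 0.827·0.017689) = 0.12091/0.13554 = 0.8921.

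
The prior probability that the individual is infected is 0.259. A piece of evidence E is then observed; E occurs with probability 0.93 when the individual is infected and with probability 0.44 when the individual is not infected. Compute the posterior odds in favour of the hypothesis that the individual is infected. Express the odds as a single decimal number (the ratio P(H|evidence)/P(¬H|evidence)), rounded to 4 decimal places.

Prior odds = 0.259/(1−0.259) = 0.34953. In log-odds, ln(0.34953) = -1.0512.
Add log likelihood ratio: ln(2.1136) = 0.74841.
Posterior log-odds = -0.30276, so posterior odds = exp(-0.30276) = 0.73877.

Posterior odds ≈ 0.7388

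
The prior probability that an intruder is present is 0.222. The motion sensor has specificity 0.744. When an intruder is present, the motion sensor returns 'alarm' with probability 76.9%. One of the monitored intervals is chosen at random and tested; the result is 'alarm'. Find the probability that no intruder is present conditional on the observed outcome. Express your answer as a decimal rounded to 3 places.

Write H for 'an intruder is present'. Prior odds H:¬H = 0.222/0.778 = 0.28535. For the 'alarm' outcome, the likelihood ratio is 0.769/0.256 = 3.0039.
Posterior odds = 0.28535 × 3.0039 = 0.85716, so P(H|E) = 0.85716/(1+0.85716) = 0.462. Then P(¬H|E) = 1 − 0.462 = 0.538.

P(¬H | E) ≈ 0.538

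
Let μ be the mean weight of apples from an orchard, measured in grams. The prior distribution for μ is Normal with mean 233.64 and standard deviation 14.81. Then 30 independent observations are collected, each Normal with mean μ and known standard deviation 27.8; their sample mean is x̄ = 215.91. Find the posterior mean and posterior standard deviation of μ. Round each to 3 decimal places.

With known σ, the Normal prior is conjugate. Weight on the data is w = (n/σ²)/(n/σ² + 1/τ₀²) = 0.0388179/(0.0388179+0.00455921) = 0.89489.
Posterior mean = w·x̄ + (1−w)·μ₀ = 0.89489·215.91 + 0.10511·233.64 = 217.774. Posterior variance = 1/(0.0388179+0.00455921) = 23.0536, so SD = 4.801.

Posterior mean ≈ 217.774; posterior SD ≈ 4.801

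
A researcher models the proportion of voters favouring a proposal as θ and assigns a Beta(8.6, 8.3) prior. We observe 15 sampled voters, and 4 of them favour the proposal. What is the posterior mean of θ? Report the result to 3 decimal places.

Observing 4 successes and 11 failures updates Beta(8.6, 8.3) by adding the success and failure counts to the two shape parameters: α = 8.6+4 = 12.6, β = 8.3+11 = 19.3.
E[θ | data] = 12.6/(12.6+19.3) = 0.395.

Posterior mean ≈ 0.395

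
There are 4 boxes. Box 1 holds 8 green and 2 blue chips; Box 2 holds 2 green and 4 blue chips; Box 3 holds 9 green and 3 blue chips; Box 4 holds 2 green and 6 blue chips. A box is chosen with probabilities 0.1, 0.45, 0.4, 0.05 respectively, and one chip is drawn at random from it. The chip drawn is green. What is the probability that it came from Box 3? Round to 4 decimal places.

P(green|Box 1) = 0.8; P(green|Box 2) = 0.3333; P(green|Box 3) = 0.75; P(green|Box 4) = 0.25.
Prior × likelihood for each source: 0.1·0.8=0.08000, 0.45·0.3333=0.1500, 0.4·0.75=0.3000, 0.05·0.25=0.01250. Summing gives P(green) = 0.54250.
P(Box 3 | green) = 0.3000 / 0.54250 = 0.5530.

Posterior probability ≈ 0.5530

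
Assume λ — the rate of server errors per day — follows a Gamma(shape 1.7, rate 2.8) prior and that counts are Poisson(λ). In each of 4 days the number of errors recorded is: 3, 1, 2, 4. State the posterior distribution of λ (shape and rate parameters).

Posterior: Gamma(shape=11.7, rate=6.8)

The Poisson likelihood adds the total count to the shape and the number of exposure periods to the rate. Here ∑xᵢ = 10 and n = 4, so shape 1.7→11.7 and rate 2.8→6.8.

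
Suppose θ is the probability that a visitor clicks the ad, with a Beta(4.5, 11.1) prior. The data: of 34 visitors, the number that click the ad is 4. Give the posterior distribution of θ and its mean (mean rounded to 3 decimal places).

Observing 4 successes and 30 failures updates Beta(4.5, 11.1) by adding the success and failure counts to the two shape parameters: α = 4.5+4 = 8.5, β = 11.1+30 = 41.1.
Posterior mean = α/(α+β) = 8.5/49.6 = 0.171.

Posterior: Beta(8.5, 41.1); mean ≈ 0.171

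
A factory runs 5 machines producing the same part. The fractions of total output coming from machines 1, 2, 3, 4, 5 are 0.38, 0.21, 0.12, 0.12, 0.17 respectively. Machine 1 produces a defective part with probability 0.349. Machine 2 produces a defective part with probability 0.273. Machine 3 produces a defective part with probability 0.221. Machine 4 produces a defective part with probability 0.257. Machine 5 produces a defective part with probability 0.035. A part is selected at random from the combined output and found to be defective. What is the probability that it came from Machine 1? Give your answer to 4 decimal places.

Posterior probability ≈ 0.5237

Tabulate prior·likelihood by source: [1] prior 0.38, lik 0.349, product 0.1326; [2] prior 0.21, lik 0.273, product 0.05733; [3] prior 0.12, lik 0.221, product 0.02652; [4] prior 0.12, lik 0.257, product 0.03084; [5] prior 0.17, lik 0.035, product 0.005950.
Normalizing constant = 0.25326; the posterior for Machine 1 is its product over the sum, 0.1326/0.25326 = 0.5237.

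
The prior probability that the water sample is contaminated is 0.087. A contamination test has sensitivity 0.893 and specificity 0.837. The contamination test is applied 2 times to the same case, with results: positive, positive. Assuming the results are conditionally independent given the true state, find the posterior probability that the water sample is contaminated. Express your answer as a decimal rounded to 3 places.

With H the event that the water sample is contaminated, the joint likelihood of the observed sequence is P(data|H) = 0.893·0.893 = 0.79745 and P(data|¬H) = 0.163·0.163 = 0.026569.
Bayes: P(H|data) = 0.087·0.79745 / (0.087·0.79745 + 0.913·0.026569) = 0.069378/0.093636 = 0.7409.

Posterior P(H) ≈ 0.741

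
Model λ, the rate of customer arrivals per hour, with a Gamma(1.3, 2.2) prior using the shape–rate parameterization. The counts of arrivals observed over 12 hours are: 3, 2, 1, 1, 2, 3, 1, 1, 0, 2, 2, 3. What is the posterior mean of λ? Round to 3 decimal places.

Posterior mean ≈ 1.570

Total count ∑xᵢ = 21 over n = 12 hours.
Gamma is conjugate to the Poisson likelihood: posterior is Gamma(shape = 1.3+21 = 22.3, rate = 2.2+12 = 14.2).
Posterior mean = shape/rate = 22.3/14.2 = 1.570.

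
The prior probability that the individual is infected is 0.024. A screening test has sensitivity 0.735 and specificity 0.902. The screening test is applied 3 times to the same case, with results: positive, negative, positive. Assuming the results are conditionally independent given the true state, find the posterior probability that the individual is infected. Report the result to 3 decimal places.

With H the event that the individual is infected, the joint likelihood of the observed sequence is P(data|H) = 0.735·0.265·0.735 = 0.14316 and P(data|¬H) = 0.098·0.902·0.098 = 0.0086628.
Bayes: P(H|data) = 0.024·0.14316 / (0.024·0.14316 + 0.976·0.0086628) = 0.0034358/0.011891 = 0.2890.

Posterior P(H) ≈ 0.289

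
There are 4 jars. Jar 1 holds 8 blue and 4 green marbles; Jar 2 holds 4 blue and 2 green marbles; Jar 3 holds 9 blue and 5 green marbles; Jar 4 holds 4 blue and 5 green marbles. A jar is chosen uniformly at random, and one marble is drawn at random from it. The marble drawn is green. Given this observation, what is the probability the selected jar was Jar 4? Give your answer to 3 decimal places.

P(green|Jar 1) = 0.3333; P(green|Jar 2) = 0.3333; P(green|Jar 3) = 0.3571; P(green|Jar 4) = 0.5556.
Prior × likelihood for each source: 0.25·0.3333=0.08333, 0.25·0.3333=0.08333, 0.25·0.3571=0.08929, 0.25·0.5556=0.1389. Summing gives P(green) = 0.39484.
P(Jar 4 | green) = 0.1389 / 0.39484 = 0.352.

Posterior probability ≈ 0.352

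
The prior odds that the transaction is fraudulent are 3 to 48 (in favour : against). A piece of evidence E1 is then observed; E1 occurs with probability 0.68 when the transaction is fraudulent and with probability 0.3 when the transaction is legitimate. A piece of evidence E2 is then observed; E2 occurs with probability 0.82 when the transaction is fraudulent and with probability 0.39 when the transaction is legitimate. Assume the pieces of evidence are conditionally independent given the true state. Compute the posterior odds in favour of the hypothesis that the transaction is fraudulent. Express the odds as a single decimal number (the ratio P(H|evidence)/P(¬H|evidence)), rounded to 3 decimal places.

Posterior odds ≈ 0.298

Prior odds = 3/48 = 0.062500.
Likelihood ratio for E1 = 0.68/0.3 = 2.2667.
Likelihood ratio for E2 = 0.82/0.39 = 2.1026.
Posterior odds = prior odds × LR₁ × LR₂ = 0.29786.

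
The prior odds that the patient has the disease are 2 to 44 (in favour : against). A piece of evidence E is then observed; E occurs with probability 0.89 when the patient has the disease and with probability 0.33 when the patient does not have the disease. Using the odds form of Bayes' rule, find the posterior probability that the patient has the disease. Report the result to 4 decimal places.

Prior odds = 2/44 = 0.045455.
Likelihood ratio for E = 0.89/0.33 = 2.6970.
Posterior odds = prior odds × LR = 0.12259.
Posterior probability = odds/(1+odds) = 0.12259/1.1226 = 0.1092.

Posterior probability ≈ 0.1092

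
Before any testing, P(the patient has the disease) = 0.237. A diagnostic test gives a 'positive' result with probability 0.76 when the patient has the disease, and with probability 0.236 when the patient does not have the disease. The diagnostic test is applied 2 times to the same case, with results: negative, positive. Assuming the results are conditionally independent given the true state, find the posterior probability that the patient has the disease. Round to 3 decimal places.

Posterior P(H) ≈ 0.239

With H the event that the patient has the disease, the joint likelihood of the observed sequence is P(data|H) = 0.24·0.76 = 0.18240 and P(data|¬H) = 0.764·0.236 = 0.18030.
Bayes: P(H|data) = 0.237·0.18240 / (0.237·0.18240 + 0.763·0.18030) = 0.043229/0.18080 = 0.2391.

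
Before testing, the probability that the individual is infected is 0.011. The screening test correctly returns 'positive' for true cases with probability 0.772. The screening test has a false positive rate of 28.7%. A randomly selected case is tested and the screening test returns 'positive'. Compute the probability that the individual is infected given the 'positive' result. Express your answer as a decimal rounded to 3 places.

P(H | E) ≈ 0.029

Let H be the event that the individual is infected. P(H) = 0.011, so P(¬H) = 0.989. With E the 'positive' result, P(E|H) = 0.772 and P(E|¬H) = 0.287.
P(E) = 0.772·0.011 + 0.287·0.989 = 0.0084920 + 0.28384 = 0.29233.
By Bayes' theorem, P(H|E) = 0.0084920 / 0.29233 = 0.029.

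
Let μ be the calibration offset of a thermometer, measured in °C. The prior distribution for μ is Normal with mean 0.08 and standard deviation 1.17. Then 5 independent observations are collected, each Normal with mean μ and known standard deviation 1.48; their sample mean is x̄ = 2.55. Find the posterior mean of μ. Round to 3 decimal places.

Posterior mean ≈ 1.951

Prior precision 1/τ₀² = 1/1.17² = 0.730514; data precision n/σ² = 5/1.48² = 2.28269.
Posterior precision = 0.730514 + 2.28269 = 3.01320.
Posterior mean = (0.730514·0.08 + 2.28269·2.55) / 3.01320 = 1.951.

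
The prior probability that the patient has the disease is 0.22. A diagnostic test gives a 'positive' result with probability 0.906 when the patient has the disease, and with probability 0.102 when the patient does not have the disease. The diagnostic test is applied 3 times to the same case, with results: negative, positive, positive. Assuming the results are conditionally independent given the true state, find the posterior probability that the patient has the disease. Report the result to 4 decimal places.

With H the event that the patient has the disease, the joint likelihood of the observed sequence is P(data|H) = 0.094·0.906·0.906 = 0.077159 and P(data|¬H) = 0.898·0.102·0.102 = 0.0093428.
Bayes: P(H|data) = 0.22·0.077159 / (0.22·0.077159 + 0.78·0.0093428) = 0.016975/0.024262 = 0.6996.

Posterior P(H) ≈ 0.6996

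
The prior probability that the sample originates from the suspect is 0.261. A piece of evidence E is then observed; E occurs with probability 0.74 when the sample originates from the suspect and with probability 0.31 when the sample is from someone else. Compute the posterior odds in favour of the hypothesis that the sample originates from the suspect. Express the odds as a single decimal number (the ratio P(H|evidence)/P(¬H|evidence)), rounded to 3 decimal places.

Posterior odds ≈ 0.843

Prior odds = 0.261/(1−0.261) = 0.35318.
Likelihood ratio for E = 0.74/0.31 = 2.3871.
Posterior odds = prior odds × LR = 0.84307.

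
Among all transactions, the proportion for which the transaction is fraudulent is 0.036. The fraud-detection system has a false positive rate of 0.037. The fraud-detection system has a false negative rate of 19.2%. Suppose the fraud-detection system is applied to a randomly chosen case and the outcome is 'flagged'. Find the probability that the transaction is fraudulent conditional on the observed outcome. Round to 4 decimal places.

P(H | E) ≈ 0.4492

Let H be the event that the transaction is fraudulent. P(H) = 0.036, so P(¬H) = 0.964. With E the 'flagged' result, P(E|H) = 0.808 and P(E|¬H) = 0.037.
P(E) = 0.808·0.036 + 0.037·0.964 = 0.029088 + 0.035668 = 0.064756.
By Bayes' theorem, P(H|E) = 0.029088 / 0.064756 = 0.4492.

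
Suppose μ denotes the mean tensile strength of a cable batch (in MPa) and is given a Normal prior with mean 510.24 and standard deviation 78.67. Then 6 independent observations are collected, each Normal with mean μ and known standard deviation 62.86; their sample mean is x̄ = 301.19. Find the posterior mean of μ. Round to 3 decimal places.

With known σ, the Normal prior is conjugate. Weight on the data is w = (n/σ²)/(n/σ² + 1/τ₀²) = 0.00151846/(0.00151846+0.00016158) = 0.90382.
Posterior mean = w·x̄ + (1−w)·μ₀ = 0.90382·301.19 + 0.096175·510.24 = 321.295.

Posterior mean ≈ 321.295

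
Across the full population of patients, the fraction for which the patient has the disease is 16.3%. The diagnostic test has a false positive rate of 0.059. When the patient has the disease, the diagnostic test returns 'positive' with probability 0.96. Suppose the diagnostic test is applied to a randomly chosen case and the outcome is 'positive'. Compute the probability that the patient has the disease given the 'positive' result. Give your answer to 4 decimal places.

P(H | E) ≈ 0.7601

Let H be the event that the patient has the disease. P(H) = 0.163, so P(¬H) = 0.837. With E the 'positive' result, P(E|H) = 0.96 and P(E|¬H) = 0.059.
P(E) = 0.96·0.163 + 0.059·0.837 = 0.15648 + 0.049383 = 0.20586.
By Bayes' theorem, P(H|E) = 0.15648 / 0.20586 = 0.7601.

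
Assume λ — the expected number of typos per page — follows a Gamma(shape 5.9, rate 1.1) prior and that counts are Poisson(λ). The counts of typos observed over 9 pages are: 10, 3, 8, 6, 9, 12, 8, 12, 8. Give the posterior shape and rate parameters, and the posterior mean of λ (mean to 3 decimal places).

Total count ∑xᵢ = 76 over n = 9 pages.
Gamma is conjugate to the Poisson likelihood: posterior is Gamma(shape = 5.9+76 = 81.9, rate = 1.1+9 = 10.1).
E[λ | data] = 81.9/10.1 = 8.109.

Posterior: Gamma(shape=81.9, rate=10.1); mean ≈ 8.109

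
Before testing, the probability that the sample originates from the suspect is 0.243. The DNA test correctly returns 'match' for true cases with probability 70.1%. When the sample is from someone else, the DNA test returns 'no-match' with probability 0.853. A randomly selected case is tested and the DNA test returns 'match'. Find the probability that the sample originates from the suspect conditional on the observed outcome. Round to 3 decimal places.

P(H | E) ≈ 0.605

Write H for 'the sample originates from the suspect'. Prior odds H:¬H = 0.243/0.757 = 0.32100. For the 'match' outcome, the likelihood ratio is 0.701/0.147 = 4.7687.
Posterior odds = 0.32100 × 4.7687 = 1.5308, so P(H|E) = 1.5308/(1+1.5308) = 0.605.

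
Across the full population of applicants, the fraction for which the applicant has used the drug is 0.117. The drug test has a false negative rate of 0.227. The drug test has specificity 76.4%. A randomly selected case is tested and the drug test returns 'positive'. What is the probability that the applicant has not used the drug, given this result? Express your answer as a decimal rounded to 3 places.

Let H be the event that the applicant has used the drug. P(H) = 0.117, so P(¬H) = 0.883. With E the 'positive' result, P(E|H) = 0.773 and P(E|¬H) = 0.236.
P(E) = 0.773·0.117 + 0.236·0.883 = 0.090441 + 0.20839 = 0.29883.
By Bayes' theorem, P(H|E) = 0.090441 / 0.29883 = 0.303. Hence P(¬H|E) = 1 − 0.303 = 0.697.

P(¬H | E) ≈ 0.697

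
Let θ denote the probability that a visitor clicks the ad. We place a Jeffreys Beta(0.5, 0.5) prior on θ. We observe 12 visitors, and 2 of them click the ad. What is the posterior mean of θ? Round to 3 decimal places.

Posterior mean ≈ 0.192

The binomial likelihood is conjugate to the Beta prior: with 2 successes and 10 failures, the posterior is Beta(0.5+2, 0.5+10) = Beta(2.5, 10.5).
Posterior mean = α/(α+β) = 2.5/13 = 0.192.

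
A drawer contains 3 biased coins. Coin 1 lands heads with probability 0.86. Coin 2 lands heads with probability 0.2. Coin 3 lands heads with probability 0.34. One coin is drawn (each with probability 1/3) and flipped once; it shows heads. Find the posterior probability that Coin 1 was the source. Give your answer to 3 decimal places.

P(heads|C1) = 0.86; P(heads|C2) = 0.2; P(heads|C3) = 0.34.
Prior × likelihood for each source: 0.333333·0.86=0.2867, 0.333333·0.2=0.06667, 0.333333·0.34=0.1133. Summing gives P(heads) = 0.46667.
P(Coin 1 | heads) = 0.2867 / 0.46667 = 0.614.

Posterior probability ≈ 0.614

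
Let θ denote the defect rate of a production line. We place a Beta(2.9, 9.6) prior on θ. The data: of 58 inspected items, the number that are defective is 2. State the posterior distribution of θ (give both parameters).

Posterior: Beta(4.9, 65.6)

The binomial likelihood is conjugate to the Beta prior: with 2 successes and 56 failures, the posterior is Beta(2.9+2, 9.6+56) = Beta(4.9, 65.6).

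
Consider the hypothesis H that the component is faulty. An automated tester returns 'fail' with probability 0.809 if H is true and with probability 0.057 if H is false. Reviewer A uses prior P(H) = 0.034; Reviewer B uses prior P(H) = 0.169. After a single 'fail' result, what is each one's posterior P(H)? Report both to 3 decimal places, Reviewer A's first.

Reviewer A: 0.333; Reviewer B: 0.743

P('+'|H) = 0.809, P('+'|¬H) = 0.057.
Reviewer A: numerator 0.809·0.034 = 0.027506; evidence = 0.027506+0.057·0.966 = 0.082568; posterior = 0.333.
Reviewer B: numerator 0.809·0.169 = 0.13672; evidence = 0.13672+0.057·0.831 = 0.18409; posterior = 0.743.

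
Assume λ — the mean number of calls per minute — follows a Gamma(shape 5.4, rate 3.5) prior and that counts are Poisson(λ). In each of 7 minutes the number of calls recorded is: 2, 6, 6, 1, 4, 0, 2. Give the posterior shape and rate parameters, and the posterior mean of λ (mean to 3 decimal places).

Total count ∑xᵢ = 21 over n = 7 minutes.
Gamma is conjugate to the Poisson likelihood: posterior is Gamma(shape = 5.4+21 = 26.4, rate = 3.5+7 = 10.5).
E[λ | data] = 26.4/10.5 = 2.514.

Posterior: Gamma(shape=26.4, rate=10.5); mean ≈ 2.514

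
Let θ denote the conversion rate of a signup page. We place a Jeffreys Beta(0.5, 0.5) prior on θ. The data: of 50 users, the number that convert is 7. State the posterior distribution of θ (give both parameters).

Posterior: Beta(7.5, 43.5)

Observing 7 successes and 43 failures updates Beta(0.5, 0.5) by adding the success and failure counts to the two shape parameters: α = 0.5+7 = 7.5, β = 0.5+43 = 43.5.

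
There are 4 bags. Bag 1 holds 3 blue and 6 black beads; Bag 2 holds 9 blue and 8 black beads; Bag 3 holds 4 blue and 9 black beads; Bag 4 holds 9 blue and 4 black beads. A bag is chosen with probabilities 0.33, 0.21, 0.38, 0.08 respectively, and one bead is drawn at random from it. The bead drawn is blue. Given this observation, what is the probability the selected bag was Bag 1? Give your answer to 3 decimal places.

Posterior probability ≈ 0.280

P(blue|Bag 1) = 0.3333; P(blue|Bag 2) = 0.5294; P(blue|Bag 3) = 0.3077; P(blue|Bag 4) = 0.6923.
Prior × likelihood for each source: 0.33·0.3333=0.1100, 0.21·0.5294=0.1112, 0.38·0.3077=0.1169, 0.08·0.6923=0.05538. Summing gives P(blue) = 0.39348.
P(Bag 1 | blue) = 0.1100 / 0.39348 = 0.280.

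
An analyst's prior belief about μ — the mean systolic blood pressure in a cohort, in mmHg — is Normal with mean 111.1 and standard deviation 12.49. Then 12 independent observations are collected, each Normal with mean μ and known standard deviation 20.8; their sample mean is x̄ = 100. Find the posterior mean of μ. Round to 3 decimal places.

Posterior mean ≈ 102.084

Prior precision 1/τ₀² = 1/12.49² = 0.00641025; data precision n/σ² = 12/20.8² = 0.0277367.
Posterior precision = 0.00641025 + 0.0277367 = 0.0341469.
Posterior mean = (0.00641025·111.1 + 0.0277367·100) / 0.0341469 = 102.084.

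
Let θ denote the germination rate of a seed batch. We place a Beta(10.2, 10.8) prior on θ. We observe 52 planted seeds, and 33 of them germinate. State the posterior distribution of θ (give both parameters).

Posterior: Beta(43.2, 29.8)

The binomial likelihood is conjugate to the Beta prior: with 33 successes and 19 failures, the posterior is Beta(10.2+33, 10.8+19) = Beta(43.2, 29.8).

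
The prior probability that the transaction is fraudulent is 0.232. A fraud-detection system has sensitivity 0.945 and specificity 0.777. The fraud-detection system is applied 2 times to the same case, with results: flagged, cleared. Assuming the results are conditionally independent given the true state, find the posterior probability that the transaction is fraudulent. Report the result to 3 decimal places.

Let H be the event that the transaction is fraudulent; start with P(H) = 0.232. P('flagged'|H) = 0.945, P('flagged'|¬H) = 0.223.
Update on result 1 ('flagged'): P(H) ← 0.945·0.2320 / (0.945·0.2320 + 0.223·0.7680) = 0.21924/0.39050 = 0.5614.
Update on result 2 ('cleared'): P(H) ← 0.055·0.5614 / (0.055·0.5614 + 0.777·0.4386) = 0.030879/0.37165 = 0.0831.

Posterior P(H) ≈ 0.083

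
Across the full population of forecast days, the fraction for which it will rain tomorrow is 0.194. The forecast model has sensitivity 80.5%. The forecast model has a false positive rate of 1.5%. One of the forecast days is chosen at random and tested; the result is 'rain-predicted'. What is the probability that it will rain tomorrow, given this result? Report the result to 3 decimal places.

Write H for 'it will rain tomorrow'. Prior odds H:¬H = 0.194/0.806 = 0.24069. For the 'rain-predicted' outcome, the likelihood ratio is 0.805/0.015 = 53.667.
Posterior odds = 0.24069 × 53.667 = 12.917, so P(H|E) = 12.917/(1+12.917) = 0.928.

P(H | E) ≈ 0.928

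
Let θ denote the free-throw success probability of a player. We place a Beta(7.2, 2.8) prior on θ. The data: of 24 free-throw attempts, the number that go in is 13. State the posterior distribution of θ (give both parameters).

Observing 13 successes and 11 failures updates Beta(7.2, 2.8) by adding the success and failure counts to the two shape parameters: α = 7.2+13 = 20.2, β = 2.8+11 = 13.8.

Posterior: Beta(20.2, 13.8)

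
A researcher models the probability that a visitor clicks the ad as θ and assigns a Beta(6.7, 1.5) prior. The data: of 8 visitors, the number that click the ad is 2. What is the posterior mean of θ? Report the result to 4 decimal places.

Observing 2 successes and 6 failures updates Beta(6.7, 1.5) by adding the success and failure counts to the two shape parameters: α = 6.7+2 = 8.7, β = 1.5+6 = 7.5.
Posterior mean = α/(α+β) = 8.7/16.2 = 0.5370.

Posterior mean ≈ 0.5370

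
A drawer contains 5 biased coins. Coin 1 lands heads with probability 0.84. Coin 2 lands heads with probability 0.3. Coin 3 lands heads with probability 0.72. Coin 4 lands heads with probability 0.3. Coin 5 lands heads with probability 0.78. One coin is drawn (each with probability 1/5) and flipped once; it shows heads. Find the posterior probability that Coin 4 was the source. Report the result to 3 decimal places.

P(heads|C1) = 0.84; P(heads|C2) = 0.3; P(heads|C3) = 0.72; P(heads|C4) = 0.3; P(heads|C5) = 0.78.
Prior × likelihood for each source: 0.2·0.84=0.1680, 0.2·0.3=0.06000, 0.2·0.72=0.1440, 0.2·0.3=0.06000, 0.2·0.78=0.1560. Summing gives P(heads) = 0.58800.
P(Coin 4 | heads) = 0.06000 / 0.58800 = 0.102.

Posterior probability ≈ 0.102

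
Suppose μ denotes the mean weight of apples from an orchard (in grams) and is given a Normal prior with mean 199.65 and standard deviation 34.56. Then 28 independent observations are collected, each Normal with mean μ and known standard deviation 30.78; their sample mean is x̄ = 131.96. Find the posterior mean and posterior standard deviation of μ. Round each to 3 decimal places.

With known σ, the Normal prior is conjugate. Weight on the data is w = (n/σ²)/(n/σ² + 1/τ₀²) = 0.0295543/(0.0295543+0.00083724) = 0.97245.
Posterior mean = w·x̄ + (1−w)·μ₀ = 0.97245·131.96 + 0.027549·199.65 = 133.825. Posterior variance = 1/(0.0295543+0.00083724) = 32.9039, so SD = 5.736.

Posterior mean ≈ 133.825; posterior SD ≈ 5.736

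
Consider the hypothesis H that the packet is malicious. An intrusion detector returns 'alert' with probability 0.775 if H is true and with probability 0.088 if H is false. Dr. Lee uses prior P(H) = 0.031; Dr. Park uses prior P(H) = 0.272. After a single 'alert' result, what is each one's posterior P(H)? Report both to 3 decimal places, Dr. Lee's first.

The likelihood ratio for an 'alert' result is 0.775/0.088 = 8.8068.
Dr. Lee: prior odds 0.031/0.969 = 0.031992; posterior odds 0.28175; posterior probability 0.220.
Dr. Park: prior odds 0.272/0.728 = 0.37363; posterior odds 3.2905; posterior probability 0.767.

Dr. Lee: 0.220; Dr. Park: 0.767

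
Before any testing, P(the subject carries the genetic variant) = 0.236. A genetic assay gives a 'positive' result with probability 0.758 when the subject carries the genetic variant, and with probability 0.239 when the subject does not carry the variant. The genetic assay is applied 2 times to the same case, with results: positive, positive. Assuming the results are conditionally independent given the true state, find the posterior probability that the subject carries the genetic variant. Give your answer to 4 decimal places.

Posterior P(H) ≈ 0.7565

Let H be the event that the subject carries the genetic variant; start with P(H) = 0.236. P('positive'|H) = 0.758, P('positive'|¬H) = 0.239.
Update on result 1 ('positive'): P(H) ← 0.758·0.2360 / (0.758·0.2360 + 0.239·0.7640) = 0.17889/0.36148 = 0.4949.
Update on result 2 ('positive'): P(H) ← 0.758·0.4949 / (0.758·0.4949 + 0.239·0.5051) = 0.37511/0.49584 = 0.7565.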